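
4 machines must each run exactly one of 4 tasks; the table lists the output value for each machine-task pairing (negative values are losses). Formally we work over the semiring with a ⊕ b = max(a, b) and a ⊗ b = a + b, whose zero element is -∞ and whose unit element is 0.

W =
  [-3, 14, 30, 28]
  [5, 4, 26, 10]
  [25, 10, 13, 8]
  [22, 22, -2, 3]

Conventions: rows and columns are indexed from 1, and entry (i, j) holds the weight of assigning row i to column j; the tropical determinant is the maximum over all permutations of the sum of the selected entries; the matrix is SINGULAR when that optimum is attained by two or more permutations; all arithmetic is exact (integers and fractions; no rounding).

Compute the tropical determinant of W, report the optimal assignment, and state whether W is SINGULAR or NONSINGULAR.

σ = (1, 2, 3, 4): (-3) + 4 + 13 + 3 = 17
σ = (1, 2, 4, 3): (-3) + 4 + 8 + (-2) = 7
σ = (1, 3, 2, 4): (-3) + 26 + 10 + 3 = 36
σ = (1, 3, 4, 2): (-3) + 26 + 8 + 22 = 53
σ = (1, 4, 2, 3): (-3) + 10 + 10 + (-2) = 15
σ = (1, 4, 3, 2): (-3) + 10 + 13 + 22 = 42
σ = (2, 1, 3, 4): 14 + 5 + 13 + 3 = 35
σ = (2, 1, 4, 3): 14 + 5 + 8 + (-2) = 25
σ = (2, 3, 1, 4): 14 + 26 + 25 + 3 = 68
σ = (2, 3, 4, 1): 14 + 26 + 8 + 22 = 70
σ = (2, 4, 1, 3): 14 + 10 + 25 + (-2) = 47
σ = (2, 4, 3, 1): 14 + 10 + 13 + 22 = 59
σ = (3, 1, 2, 4): 30 + 5 + 10 + 3 = 48
σ = (3, 1, 4, 2): 30 + 5 + 8 + 22 = 65
σ = (3, 2, 1, 4): 30 + 4 + 25 + 3 = 62
σ = (3, 2, 4, 1): 30 + 4 + 8 + 22 = 64
σ = (3, 4, 1, 2): 30 + 10 + 25 + 22 = 87
σ = (3, 4, 2, 1): 30 + 10 + 10 + 22 = 72
σ = (4, 1, 2, 3): 28 + 5 + 10 + (-2) = 41
σ = (4, 1, 3, 2): 28 + 5 + 13 + 22 = 68
σ = (4, 2, 1, 3): 28 + 4 + 25 + (-2) = 55
σ = (4, 2, 3, 1): 28 + 4 + 13 + 22 = 67
σ = (4, 3, 1, 2): 28 + 26 + 25 + 22 = 101
σ = (4, 3, 2, 1): 28 + 26 + 10 + 22 = 86
Optimal value attained by: σ = (4, 3, 1, 2).
Answer: det⊕(W) = 101; verdict: NONSINGULAR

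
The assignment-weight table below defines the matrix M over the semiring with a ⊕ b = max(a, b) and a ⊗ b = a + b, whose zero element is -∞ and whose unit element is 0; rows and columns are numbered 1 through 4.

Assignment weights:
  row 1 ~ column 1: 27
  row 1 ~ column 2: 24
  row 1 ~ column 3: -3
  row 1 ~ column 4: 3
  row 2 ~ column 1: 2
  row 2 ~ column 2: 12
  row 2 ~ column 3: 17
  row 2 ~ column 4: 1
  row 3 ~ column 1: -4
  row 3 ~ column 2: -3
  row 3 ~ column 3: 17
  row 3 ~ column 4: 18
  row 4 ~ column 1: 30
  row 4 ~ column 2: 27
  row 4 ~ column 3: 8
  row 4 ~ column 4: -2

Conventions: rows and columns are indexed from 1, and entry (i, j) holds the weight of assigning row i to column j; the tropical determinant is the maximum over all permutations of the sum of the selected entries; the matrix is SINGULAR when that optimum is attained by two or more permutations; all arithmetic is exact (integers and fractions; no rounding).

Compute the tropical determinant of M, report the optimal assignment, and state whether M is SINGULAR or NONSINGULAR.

σ = (1, 2, 3, 4): 27 + 12 + 17 + (-2) = 54
σ = (1, 2, 4, 3): 27 + 12 + 18 + 8 = 65
σ = (1, 3, 2, 4): 27 + 17 + (-3) + (-2) = 39
σ = (1, 3, 4, 2): 27 + 17 + 18 + 27 = 89
σ = (1, 4, 2, 3): 27 + 1 + (-3) + 8 = 33
σ = (1, 4, 3, 2): 27 + 1 + 17 + 27 = 72
σ = (2, 1, 3, 4): 24 + 2 + 17 + (-2) = 41
σ = (2, 1, 4, 3): 24 + 2 + 18 + 8 = 52
σ = (2, 3, 1, 4): 24 + 17 + (-4) + (-2) = 35
σ = (2, 3, 4, 1): 24 + 17 + 18 + 30 = 89
σ = (2, 4, 1, 3): 24 + 1 + (-4) + 8 = 29
σ = (2, 4, 3, 1): 24 + 1 + 17 + 30 = 72
σ = (3, 1, 2, 4): (-3) + 2 + (-3) + (-2) = -6
σ = (3, 1, 4, 2): (-3) + 2 + 18 + 27 = 44
σ = (3, 2, 1, 4): (-3) + 12 + (-4) + (-2) = 3
σ = (3, 2, 4, 1): (-3) + 12 + 18 + 30 = 57
σ = (3, 4, 1, 2): (-3) + 1 + (-4) + 27 = 21
σ = (3, 4, 2, 1): (-3) + 1 + (-3) + 30 = 25
σ = (4, 1, 2, 3): 3 + 2 + (-3) + 8 = 10
σ = (4, 1, 3, 2): 3 + 2 + 17 + 27 = 49
σ = (4, 2, 1, 3): 3 + 12 + (-4) + 8 = 19
σ = (4, 2, 3, 1): 3 + 12 + 17 + 30 = 62
σ = (4, 3, 1, 2): 3 + 17 + (-4) + 27 = 43
σ = (4, 3, 2, 1): 3 + 17 + (-3) + 30 = 47
Optimal value attained by: σ = (1, 3, 4, 2).
Answer: det⊕(M) = 89; verdict: SINGULAR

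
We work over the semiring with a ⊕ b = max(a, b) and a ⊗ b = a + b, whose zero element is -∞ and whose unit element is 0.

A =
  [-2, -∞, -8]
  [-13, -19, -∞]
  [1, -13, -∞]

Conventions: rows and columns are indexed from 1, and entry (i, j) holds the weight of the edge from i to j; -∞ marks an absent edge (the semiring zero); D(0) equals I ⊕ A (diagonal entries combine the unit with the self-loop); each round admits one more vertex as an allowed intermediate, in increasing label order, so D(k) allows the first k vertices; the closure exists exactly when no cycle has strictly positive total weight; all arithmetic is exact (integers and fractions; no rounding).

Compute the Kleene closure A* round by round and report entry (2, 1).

D(0):
  [0, -∞, -8]
  [-13, 0, -∞]
  [1, -13, 0]
D(1):
  [0, -∞, -8]
  [-13, 0, -21]
  [1, -13, 0]
D(2):
  [0, -∞, -8]
  [-13, 0, -21]
  [1, -13, 0]
D(3):
  [0, -21, -8]
  [-13, 0, -21]
  [1, -13, 0]
Answer: A*[2][1] = -13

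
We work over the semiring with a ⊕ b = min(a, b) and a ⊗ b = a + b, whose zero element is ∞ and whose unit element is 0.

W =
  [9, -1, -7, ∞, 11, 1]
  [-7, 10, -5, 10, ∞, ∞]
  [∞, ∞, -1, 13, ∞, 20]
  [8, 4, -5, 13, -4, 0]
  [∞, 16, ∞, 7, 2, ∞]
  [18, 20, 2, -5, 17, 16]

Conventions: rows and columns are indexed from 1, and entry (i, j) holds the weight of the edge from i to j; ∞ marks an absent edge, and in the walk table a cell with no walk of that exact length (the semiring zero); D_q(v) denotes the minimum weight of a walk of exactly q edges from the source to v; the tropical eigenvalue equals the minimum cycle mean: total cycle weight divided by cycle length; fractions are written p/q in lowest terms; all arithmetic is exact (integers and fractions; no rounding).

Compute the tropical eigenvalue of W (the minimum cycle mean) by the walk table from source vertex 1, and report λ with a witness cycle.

q=0: [0, ∞, ∞, ∞, ∞, ∞]
q=1: [9, -1, -7, ∞, 11, 1]
q=2: [-8, 8, -8, -4, 13, 10]
q=3: [1, -9, -15, 5, -8, -7]
q=4: [-16, 0, -16, -12, -6, 2]
q=5: [-7, -17, -23, -3, -16, -15]
q=6: [-24, -8, -24, -20, -14, -6]
Optimal cycle mean attained by: cycle 1->2->1, total (-1) + (-7), length 2.
Answer: λ = -4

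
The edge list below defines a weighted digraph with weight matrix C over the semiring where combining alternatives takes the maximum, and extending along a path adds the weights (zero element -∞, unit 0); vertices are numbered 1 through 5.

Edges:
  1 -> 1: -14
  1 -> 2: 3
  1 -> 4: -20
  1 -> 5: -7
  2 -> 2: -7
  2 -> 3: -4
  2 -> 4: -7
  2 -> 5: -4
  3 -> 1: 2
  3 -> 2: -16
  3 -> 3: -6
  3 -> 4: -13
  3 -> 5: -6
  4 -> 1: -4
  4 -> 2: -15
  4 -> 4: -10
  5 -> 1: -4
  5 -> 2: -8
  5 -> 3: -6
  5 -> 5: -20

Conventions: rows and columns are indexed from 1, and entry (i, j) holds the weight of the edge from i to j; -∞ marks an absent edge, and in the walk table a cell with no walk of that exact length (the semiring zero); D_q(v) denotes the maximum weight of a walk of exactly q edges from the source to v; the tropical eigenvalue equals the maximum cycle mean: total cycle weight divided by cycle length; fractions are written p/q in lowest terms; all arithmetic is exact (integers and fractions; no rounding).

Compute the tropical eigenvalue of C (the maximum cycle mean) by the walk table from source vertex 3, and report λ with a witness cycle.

q=0: [-∞, -∞, 0, -∞, -∞]
q=1: [2, -16, -6, -13, -6]
q=2: [-4, 5, -12, -18, -5]
q=3: [-9, -1, 1, -2, 1]
q=4: [3, -6, -5, -8, -5]
q=5: [-3, 6, -10, -13, -4]
Optimal cycle mean attained by: cycle 1->2->3->1, total 3 + (-4) + 2, length 3.
Answer: λ = 1/3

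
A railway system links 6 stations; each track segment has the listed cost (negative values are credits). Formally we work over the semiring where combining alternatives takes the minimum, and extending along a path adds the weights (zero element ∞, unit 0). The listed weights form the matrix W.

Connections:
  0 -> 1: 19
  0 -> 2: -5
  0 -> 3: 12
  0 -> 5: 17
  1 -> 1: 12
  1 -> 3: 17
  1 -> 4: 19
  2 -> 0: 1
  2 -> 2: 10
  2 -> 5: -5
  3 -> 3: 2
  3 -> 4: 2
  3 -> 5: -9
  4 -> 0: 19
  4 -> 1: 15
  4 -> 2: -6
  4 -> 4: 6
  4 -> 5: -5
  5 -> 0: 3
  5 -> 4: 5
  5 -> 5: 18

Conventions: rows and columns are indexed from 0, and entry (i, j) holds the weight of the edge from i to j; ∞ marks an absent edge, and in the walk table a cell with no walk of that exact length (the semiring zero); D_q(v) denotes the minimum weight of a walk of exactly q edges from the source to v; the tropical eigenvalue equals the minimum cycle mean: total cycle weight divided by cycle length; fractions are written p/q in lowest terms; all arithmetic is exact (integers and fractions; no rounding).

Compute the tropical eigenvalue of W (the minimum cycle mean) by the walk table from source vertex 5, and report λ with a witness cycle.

q=0: [∞, ∞, ∞, ∞, ∞, 0]
q=1: [3, ∞, ∞, ∞, 5, 18]
q=2: [21, 20, -2, 15, 11, 0]
q=3: [-1, 26, 5, 17, 5, -7]
q=4: [-4, 18, -6, 11, -2, 0]
q=5: [-5, 13, -9, 8, 4, -11]
q=6: [-8, 14, -10, 7, -6, -14]
Optimal cycle mean attained by: cycle 0->2->5->0, total (-5) + (-5) + 3, length 3.
Answer: λ = -7/3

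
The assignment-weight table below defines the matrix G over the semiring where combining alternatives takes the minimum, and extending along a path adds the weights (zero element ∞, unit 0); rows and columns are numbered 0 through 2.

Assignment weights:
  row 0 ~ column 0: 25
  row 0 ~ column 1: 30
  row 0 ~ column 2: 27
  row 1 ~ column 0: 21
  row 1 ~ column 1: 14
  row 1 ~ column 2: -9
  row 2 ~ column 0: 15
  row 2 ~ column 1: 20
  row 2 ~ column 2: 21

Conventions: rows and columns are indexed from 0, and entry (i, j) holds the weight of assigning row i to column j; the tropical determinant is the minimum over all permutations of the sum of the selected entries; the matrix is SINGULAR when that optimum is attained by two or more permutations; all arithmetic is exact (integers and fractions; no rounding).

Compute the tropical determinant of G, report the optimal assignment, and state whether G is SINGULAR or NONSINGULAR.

σ = (0, 1, 2): 25 + 14 + 21 = 60
σ = (0, 2, 1): 25 + (-9) + 20 = 36
σ = (1, 0, 2): 30 + 21 + 21 = 72
σ = (1, 2, 0): 30 + (-9) + 15 = 36
σ = (2, 0, 1): 27 + 21 + 20 = 68
σ = (2, 1, 0): 27 + 14 + 15 = 56
Optimal value attained by: σ = (0, 2, 1).
Answer: det⊕(G) = 36; verdict: SINGULAR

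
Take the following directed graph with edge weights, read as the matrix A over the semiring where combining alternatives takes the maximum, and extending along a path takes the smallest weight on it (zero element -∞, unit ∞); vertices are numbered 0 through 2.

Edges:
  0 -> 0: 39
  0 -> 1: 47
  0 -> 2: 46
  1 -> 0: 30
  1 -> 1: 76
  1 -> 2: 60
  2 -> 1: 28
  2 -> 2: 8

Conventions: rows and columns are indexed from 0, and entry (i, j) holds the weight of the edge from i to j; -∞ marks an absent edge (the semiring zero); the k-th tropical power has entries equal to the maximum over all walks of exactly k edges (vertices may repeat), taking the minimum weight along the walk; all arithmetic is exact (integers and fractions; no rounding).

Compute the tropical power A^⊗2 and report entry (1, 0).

A^⊗2:
  [39, 47, 47]
  [30, 76, 60]
  [28, 28, 28]
Key observation: the optimum is the walk 1->0->0, with weight 30 min 39 = 30.
Optimal value attained by: walk 1->0->0.
Answer: (A^⊗2)[1][0] = 30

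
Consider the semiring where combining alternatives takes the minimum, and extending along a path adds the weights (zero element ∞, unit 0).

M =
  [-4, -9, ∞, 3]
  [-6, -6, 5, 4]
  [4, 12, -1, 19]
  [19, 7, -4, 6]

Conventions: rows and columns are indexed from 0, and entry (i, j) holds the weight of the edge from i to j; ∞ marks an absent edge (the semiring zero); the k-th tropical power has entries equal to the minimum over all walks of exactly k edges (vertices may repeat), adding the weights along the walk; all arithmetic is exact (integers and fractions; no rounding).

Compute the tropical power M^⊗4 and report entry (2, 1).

M^⊗2:
  [-15, -15, -4, -5]
  [-12, -15, -1, -3]
  [0, -5, -2, 7]
  [0, 1, -5, 11]
M^⊗3:
  [-21, -24, -10, -12]
  [-21, -21, -10, -11]
  [-11, -11, -3, -1]
  [-5, -9, -6, 3]
M^⊗4:
  [-30, -30, -19, -20]
  [-27, -30, -16, -18]
  [-17, -20, -6, -8]
  [-15, -15, -7, -5]
Key observation: the optimum is the walk 2->0->1->0->1, with weight 4 + (-9) + (-6) + (-9) = -20.
Optimal value attained by: walk 2->0->1->0->1.
Answer: (M^⊗4)[2][1] = -20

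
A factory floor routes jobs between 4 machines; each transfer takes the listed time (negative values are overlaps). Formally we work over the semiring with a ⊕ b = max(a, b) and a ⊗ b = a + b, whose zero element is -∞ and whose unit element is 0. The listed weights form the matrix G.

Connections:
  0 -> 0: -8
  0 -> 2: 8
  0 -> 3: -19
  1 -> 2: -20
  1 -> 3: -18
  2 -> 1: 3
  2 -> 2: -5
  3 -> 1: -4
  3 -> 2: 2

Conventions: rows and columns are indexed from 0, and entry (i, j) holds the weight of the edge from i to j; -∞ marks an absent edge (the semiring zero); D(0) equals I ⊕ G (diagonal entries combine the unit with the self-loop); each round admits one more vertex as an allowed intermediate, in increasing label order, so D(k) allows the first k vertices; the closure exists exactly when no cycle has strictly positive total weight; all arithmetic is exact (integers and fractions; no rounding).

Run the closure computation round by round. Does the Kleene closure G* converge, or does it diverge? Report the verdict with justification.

D(0):
  [0, -∞, 8, -19]
  [-∞, 0, -20, -18]
  [-∞, 3, 0, -∞]
  [-∞, -4, 2, 0]
D(1):
  [0, -∞, 8, -19]
  [-∞, 0, -20, -18]
  [-∞, 3, 0, -∞]
  [-∞, -4, 2, 0]
D(2):
  [0, -∞, 8, -19]
  [-∞, 0, -20, -18]
  [-∞, 3, 0, -15]
  [-∞, -4, 2, 0]
D(3):
  [0, 11, 8, -7]
  [-∞, 0, -20, -18]
  [-∞, 3, 0, -15]
  [-∞, 5, 2, 0]
D(4):
  [0, 11, 8, -7]
  [-∞, 0, -16, -18]
  [-∞, 3, 0, -15]
  [-∞, 5, 2, 0]
Key observation: every diagonal entry stays at the unit through all rounds, so no improving cycle exists.
Answer: CONVERGES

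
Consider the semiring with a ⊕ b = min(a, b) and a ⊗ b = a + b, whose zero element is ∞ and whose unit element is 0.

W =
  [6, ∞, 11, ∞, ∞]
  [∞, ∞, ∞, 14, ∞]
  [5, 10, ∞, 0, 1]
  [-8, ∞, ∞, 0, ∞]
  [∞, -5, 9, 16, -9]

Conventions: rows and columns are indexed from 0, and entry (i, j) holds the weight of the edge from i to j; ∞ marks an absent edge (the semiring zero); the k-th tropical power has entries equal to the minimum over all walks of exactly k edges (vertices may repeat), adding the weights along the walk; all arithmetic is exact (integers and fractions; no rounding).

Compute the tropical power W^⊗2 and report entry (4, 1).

W^⊗2:
  [12, 21, 17, 11, 12]
  [6, ∞, ∞, 14, ∞]
  [-8, -4, 10, 0, -8]
  [-8, ∞, 3, 0, ∞]
  [8, -14, 0, 7, -18]
Key observation: the optimum is the walk 4->4->1, with weight (-9) + (-5) = -14.
Optimal value attained by: walk 4->4->1.
Answer: (W^⊗2)[4][1] = -14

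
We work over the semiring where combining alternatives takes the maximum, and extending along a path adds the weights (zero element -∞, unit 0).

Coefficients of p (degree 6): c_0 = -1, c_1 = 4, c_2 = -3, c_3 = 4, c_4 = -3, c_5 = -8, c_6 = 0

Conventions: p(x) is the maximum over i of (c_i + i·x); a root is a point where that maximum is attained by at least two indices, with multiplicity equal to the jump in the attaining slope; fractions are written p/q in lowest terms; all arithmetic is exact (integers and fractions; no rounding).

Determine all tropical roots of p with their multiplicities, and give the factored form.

hull edge (i=0, c=-1) to (i=1, c=4): slope 5, span 1
hull edge (i=1, c=4) to (i=3, c=4): slope 0, span 2
hull edge (i=3, c=4) to (i=6, c=0): slope -4/3, span 3
Factored form: p(x) = 0 ⊗ (x ⊕ (-5)) ⊗ (x ⊕ 0) ⊗ (x ⊕ 0) ⊗ (x ⊕ 4/3) ⊗ (x ⊕ 4/3) ⊗ (x ⊕ 4/3)
Answer: roots = -5 (mult 1), 0 (mult 2), 4/3 (mult 3)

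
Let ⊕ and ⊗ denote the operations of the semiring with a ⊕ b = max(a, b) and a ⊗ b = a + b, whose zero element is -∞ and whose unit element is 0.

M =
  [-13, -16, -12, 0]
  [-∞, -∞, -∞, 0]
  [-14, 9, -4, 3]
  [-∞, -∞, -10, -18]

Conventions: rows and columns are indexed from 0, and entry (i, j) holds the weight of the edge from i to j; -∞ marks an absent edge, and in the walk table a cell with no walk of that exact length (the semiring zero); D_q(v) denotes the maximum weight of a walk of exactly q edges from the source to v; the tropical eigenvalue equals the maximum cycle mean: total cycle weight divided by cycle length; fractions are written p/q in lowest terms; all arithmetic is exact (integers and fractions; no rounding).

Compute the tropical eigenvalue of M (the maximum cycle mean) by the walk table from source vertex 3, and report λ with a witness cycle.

q=0: [-∞, -∞, -∞, 0]
q=1: [-∞, -∞, -10, -18]
q=2: [-24, -1, -14, -7]
q=3: [-28, -5, -17, -1]
q=4: [-31, -8, -11, -5]
Optimal cycle mean attained by: cycle 1->3->2->1, total 0 + (-10) + 9, length 3.
Answer: λ = -1/3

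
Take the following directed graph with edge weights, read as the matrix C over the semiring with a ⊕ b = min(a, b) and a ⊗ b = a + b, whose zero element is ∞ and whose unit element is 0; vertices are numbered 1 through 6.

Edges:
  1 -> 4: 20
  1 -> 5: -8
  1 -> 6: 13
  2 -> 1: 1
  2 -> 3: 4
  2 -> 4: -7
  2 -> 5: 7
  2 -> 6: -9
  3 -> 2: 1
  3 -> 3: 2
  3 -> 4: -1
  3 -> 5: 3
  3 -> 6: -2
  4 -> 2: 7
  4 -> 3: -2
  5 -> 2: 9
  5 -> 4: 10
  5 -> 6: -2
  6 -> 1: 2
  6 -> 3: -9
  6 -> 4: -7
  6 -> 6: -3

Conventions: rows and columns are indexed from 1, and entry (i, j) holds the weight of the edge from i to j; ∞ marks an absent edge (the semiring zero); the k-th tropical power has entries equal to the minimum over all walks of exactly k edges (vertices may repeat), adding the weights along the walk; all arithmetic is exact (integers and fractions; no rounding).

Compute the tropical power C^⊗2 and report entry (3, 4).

C^⊗2:
  [15, 1, 4, 2, ∞, -10]
  [-7, 0, -18, -16, -7, -12]
  [0, 3, -11, -9, 5, -8]
  [8, -1, 0, -3, 1, -4]
  [0, 17, -11, -9, 16, -5]
  [-1, -8, -12, -10, -6, -11]
Key observation: the optimum is the walk 3->6->4, with weight (-2) + (-7) = -9.
Optimal value attained by: walk 3->6->4.
Answer: (C^⊗2)[3][4] = -9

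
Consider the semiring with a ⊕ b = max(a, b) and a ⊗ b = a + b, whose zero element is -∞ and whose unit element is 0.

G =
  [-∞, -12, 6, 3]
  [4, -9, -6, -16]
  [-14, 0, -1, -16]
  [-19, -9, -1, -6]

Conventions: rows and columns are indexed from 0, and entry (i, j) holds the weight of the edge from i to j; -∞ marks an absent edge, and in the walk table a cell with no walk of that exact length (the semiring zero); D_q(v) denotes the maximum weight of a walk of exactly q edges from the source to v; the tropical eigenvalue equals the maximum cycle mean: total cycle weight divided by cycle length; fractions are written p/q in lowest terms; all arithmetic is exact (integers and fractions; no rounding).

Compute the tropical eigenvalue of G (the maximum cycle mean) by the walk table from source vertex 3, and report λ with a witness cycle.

q=0: [-∞, -∞, -∞, 0]
q=1: [-19, -9, -1, -6]
q=2: [-5, -1, -2, -12]
q=3: [3, -2, 1, -2]
q=4: [2, 1, 9, 6]
Optimal cycle mean attained by: cycle 0->2->1->0, total 6 + 0 + 4, length 3.
Answer: λ = 10/3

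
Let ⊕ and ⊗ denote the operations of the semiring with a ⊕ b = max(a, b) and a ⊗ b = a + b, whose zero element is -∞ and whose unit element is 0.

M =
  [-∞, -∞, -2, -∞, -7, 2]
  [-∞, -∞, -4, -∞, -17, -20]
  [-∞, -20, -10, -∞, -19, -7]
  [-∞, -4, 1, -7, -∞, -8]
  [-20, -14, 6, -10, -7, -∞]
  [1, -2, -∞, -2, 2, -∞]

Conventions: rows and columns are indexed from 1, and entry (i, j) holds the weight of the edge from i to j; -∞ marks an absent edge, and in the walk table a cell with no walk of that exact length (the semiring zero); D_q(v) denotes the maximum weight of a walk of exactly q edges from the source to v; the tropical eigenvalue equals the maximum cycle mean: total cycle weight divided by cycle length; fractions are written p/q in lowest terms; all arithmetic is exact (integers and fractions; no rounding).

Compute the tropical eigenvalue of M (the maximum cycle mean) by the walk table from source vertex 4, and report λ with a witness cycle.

q=0: [-∞, -∞, -∞, 0, -∞, -∞]
q=1: [-∞, -4, 1, -7, -∞, -8]
q=2: [-7, -10, -6, -10, -6, -6]
q=3: [-5, -8, 0, -8, -4, -5]
q=4: [-4, -7, 2, -7, -3, -3]
q=5: [-2, -5, 3, -5, -1, -2]
q=6: [-1, -4, 5, -4, 0, 0]
Optimal cycle mean attained by: cycle 1->6->1, total 2 + 1, length 2.
Answer: λ = 3/2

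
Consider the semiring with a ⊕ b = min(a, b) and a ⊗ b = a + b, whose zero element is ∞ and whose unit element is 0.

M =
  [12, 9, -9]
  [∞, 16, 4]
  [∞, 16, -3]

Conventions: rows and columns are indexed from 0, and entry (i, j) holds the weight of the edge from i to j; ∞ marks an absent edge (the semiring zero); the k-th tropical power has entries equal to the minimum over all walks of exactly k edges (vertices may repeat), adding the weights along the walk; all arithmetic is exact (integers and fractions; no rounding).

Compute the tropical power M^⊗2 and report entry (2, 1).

M^⊗2:
  [24, 7, -12]
  [∞, 20, 1]
  [∞, 13, -6]
Key observation: the optimum is the walk 2->2->1, with weight (-3) + 16 = 13.
Optimal value attained by: walk 2->2->1.
Answer: (M^⊗2)[2][1] = 13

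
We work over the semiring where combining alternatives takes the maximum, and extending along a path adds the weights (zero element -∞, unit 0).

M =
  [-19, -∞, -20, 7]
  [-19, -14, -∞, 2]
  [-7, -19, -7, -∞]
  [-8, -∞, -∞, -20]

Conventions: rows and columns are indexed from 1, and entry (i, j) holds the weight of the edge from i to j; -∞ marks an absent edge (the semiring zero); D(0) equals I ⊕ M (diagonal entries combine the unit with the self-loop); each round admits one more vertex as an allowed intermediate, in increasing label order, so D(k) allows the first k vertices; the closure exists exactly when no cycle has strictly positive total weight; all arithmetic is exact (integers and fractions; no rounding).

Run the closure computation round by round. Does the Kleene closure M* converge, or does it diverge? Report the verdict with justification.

D(0):
  [0, -∞, -20, 7]
  [-19, 0, -∞, 2]
  [-7, -19, 0, -∞]
  [-8, -∞, -∞, 0]
D(1):
  [0, -∞, -20, 7]
  [-19, 0, -39, 2]
  [-7, -19, 0, 0]
  [-8, -∞, -28, 0]
D(2):
  [0, -∞, -20, 7]
  [-19, 0, -39, 2]
  [-7, -19, 0, 0]
  [-8, -∞, -28, 0]
D(3):
  [0, -39, -20, 7]
  [-19, 0, -39, 2]
  [-7, -19, 0, 0]
  [-8, -47, -28, 0]
D(4):
  [0, -39, -20, 7]
  [-6, 0, -26, 2]
  [-7, -19, 0, 0]
  [-8, -47, -28, 0]
Key observation: every diagonal entry stays at the unit through all rounds, so no improving cycle exists.
Answer: CONVERGES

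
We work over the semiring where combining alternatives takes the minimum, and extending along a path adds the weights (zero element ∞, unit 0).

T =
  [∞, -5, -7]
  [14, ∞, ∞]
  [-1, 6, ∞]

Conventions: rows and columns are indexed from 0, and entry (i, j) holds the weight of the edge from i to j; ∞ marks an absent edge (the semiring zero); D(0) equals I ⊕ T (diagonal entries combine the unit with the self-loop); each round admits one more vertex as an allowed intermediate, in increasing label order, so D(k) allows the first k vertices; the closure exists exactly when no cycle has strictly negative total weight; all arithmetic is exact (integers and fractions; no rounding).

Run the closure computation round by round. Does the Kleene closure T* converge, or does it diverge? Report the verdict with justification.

D(0):
  [0, -5, -7]
  [14, 0, ∞]
  [-1, 6, 0]
Detection: at round 1, diagonal entry (2, 2) turns strictly negative.
Key observation: the cycle 2->0->2 has total weight (-1) + (-7), which is strictly negative.
Answer: DIVERGES — negative cycle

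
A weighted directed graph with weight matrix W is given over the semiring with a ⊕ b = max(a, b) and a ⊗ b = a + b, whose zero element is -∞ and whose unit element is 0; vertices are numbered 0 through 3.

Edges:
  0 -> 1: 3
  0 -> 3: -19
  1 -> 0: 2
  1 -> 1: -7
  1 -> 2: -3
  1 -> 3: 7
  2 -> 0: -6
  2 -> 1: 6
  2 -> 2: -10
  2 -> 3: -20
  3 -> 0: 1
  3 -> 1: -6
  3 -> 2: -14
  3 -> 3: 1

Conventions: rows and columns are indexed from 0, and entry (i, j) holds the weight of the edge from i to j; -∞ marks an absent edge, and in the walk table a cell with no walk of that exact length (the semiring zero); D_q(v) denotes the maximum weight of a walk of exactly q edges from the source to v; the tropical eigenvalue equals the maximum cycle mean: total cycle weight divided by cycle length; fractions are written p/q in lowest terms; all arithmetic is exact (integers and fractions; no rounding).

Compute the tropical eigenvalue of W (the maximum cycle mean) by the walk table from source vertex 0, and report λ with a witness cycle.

q=0: [0, -∞, -∞, -∞]
q=1: [-∞, 3, -∞, -19]
q=2: [5, -4, 0, 10]
q=3: [11, 8, -4, 11]
q=4: [12, 14, 5, 15]
Optimal cycle mean attained by: cycle 0->1->3->0, total 3 + 7 + 1, length 3.
Answer: λ = 11/3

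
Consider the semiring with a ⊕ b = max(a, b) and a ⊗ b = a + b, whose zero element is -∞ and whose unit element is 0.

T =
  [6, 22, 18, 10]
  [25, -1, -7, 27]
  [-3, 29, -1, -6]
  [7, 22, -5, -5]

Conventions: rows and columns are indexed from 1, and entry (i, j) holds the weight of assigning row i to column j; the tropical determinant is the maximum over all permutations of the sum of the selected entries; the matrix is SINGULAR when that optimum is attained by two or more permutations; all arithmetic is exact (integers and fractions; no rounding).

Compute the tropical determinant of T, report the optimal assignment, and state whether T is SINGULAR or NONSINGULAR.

σ = (1, 2, 3, 4): 6 + (-1) + (-1) + (-5) = -1
σ = (1, 2, 4, 3): 6 + (-1) + (-6) + (-5) = -6
σ = (1, 3, 2, 4): 6 + (-7) + 29 + (-5) = 23
σ = (1, 3, 4, 2): 6 + (-7) + (-6) + 22 = 15
σ = (1, 4, 2, 3): 6 + 27 + 29 + (-5) = 57
σ = (1, 4, 3, 2): 6 + 27 + (-1) + 22 = 54
σ = (2, 1, 3, 4): 22 + 25 + (-1) + (-5) = 41
σ = (2, 1, 4, 3): 22 + 25 + (-6) + (-5) = 36
σ = (2, 3, 1, 4): 22 + (-7) + (-3) + (-5) = 7
σ = (2, 3, 4, 1): 22 + (-7) + (-6) + 7 = 16
σ = (2, 4, 1, 3): 22 + 27 + (-3) + (-5) = 41
σ = (2, 4, 3, 1): 22 + 27 + (-1) + 7 = 55
σ = (3, 1, 2, 4): 18 + 25 + 29 + (-5) = 67
σ = (3, 1, 4, 2): 18 + 25 + (-6) + 22 = 59
σ = (3, 2, 1, 4): 18 + (-1) + (-3) + (-5) = 9
σ = (3, 2, 4, 1): 18 + (-1) + (-6) + 7 = 18
σ = (3, 4, 1, 2): 18 + 27 + (-3) + 22 = 64
σ = (3, 4, 2, 1): 18 + 27 + 29 + 7 = 81
σ = (4, 1, 2, 3): 10 + 25 + 29 + (-5) = 59
σ = (4, 1, 3, 2): 10 + 25 + (-1) + 22 = 56
σ = (4, 2, 1, 3): 10 + (-1) + (-3) + (-5) = 1
σ = (4, 2, 3, 1): 10 + (-1) + (-1) + 7 = 15
σ = (4, 3, 1, 2): 10 + (-7) + (-3) + 22 = 22
σ = (4, 3, 2, 1): 10 + (-7) + 29 + 7 = 39
Optimal value attained by: σ = (3, 4, 2, 1).
Answer: det⊕(T) = 81; verdict: NONSINGULAR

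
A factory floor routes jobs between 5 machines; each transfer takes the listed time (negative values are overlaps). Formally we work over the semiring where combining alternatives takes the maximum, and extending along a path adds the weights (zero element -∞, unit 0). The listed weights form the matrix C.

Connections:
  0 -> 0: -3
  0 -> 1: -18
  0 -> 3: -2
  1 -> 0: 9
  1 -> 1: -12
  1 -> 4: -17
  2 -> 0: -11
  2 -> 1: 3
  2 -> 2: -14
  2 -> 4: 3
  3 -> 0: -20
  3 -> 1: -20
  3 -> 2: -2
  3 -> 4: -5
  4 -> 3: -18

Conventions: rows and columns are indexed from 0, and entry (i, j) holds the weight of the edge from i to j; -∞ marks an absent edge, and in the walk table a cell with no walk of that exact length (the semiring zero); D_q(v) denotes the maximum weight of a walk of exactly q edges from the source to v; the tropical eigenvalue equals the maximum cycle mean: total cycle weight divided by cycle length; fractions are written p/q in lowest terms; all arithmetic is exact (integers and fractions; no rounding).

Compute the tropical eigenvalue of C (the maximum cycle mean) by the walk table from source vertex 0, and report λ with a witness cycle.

q=0: [0, -∞, -∞, -∞, -∞]
q=1: [-3, -18, -∞, -2, -∞]
q=2: [-6, -21, -4, -5, -7]
q=3: [-9, -1, -7, -8, -1]
q=4: [8, -4, -10, -11, -4]
q=5: [5, -7, -13, 6, -7]
Optimal cycle mean attained by: cycle 0->3->2->1->0, total (-2) + (-2) + 3 + 9, length 4.
Answer: λ = 2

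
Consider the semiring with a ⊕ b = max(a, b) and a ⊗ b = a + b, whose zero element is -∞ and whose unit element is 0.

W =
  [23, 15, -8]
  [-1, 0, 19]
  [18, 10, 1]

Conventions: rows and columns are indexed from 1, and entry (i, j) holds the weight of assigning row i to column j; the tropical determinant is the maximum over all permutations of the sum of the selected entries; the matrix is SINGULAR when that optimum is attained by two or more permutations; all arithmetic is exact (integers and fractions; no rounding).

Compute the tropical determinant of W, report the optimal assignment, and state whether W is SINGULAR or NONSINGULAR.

σ = (1, 2, 3): 23 + 0 + 1 = 24
σ = (1, 3, 2): 23 + 19 + 10 = 52
σ = (2, 1, 3): 15 + (-1) + 1 = 15
σ = (2, 3, 1): 15 + 19 + 18 = 52
σ = (3, 1, 2): (-8) + (-1) + 10 = 1
σ = (3, 2, 1): (-8) + 0 + 18 = 10
Optimal value attained by: σ = (1, 3, 2).
Answer: det⊕(W) = 52; verdict: SINGULAR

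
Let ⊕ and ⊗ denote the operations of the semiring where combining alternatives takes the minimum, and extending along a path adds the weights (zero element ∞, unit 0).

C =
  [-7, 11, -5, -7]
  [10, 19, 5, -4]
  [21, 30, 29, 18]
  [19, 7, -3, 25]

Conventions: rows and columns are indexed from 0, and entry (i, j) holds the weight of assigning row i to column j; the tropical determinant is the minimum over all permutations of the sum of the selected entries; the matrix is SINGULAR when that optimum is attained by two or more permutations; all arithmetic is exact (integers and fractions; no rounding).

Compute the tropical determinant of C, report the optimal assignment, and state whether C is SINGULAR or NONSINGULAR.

σ = (0, 1, 2, 3): (-7) + 19 + 29 + 25 = 66
σ = (0, 1, 3, 2): (-7) + 19 + 18 + (-3) = 27
σ = (0, 2, 1, 3): (-7) + 5 + 30 + 25 = 53
σ = (0, 2, 3, 1): (-7) + 5 + 18 + 7 = 23
σ = (0, 3, 1, 2): (-7) + (-4) + 30 + (-3) = 16
σ = (0, 3, 2, 1): (-7) + (-4) + 29 + 7 = 25
σ = (1, 0, 2, 3): 11 + 10 + 29 + 25 = 75
σ = (1, 0, 3, 2): 11 + 10 + 18 + (-3) = 36
σ = (1, 2, 0, 3): 11 + 5 + 21 + 25 = 62
σ = (1, 2, 3, 0): 11 + 5 + 18 + 19 = 53
σ = (1, 3, 0, 2): 11 + (-4) + 21 + (-3) = 25
σ = (1, 3, 2, 0): 11 + (-4) + 29 + 19 = 55
σ = (2, 0, 1, 3): (-5) + 10 + 30 + 25 = 60
σ = (2, 0, 3, 1): (-5) + 10 + 18 + 7 = 30
σ = (2, 1, 0, 3): (-5) + 19 + 21 + 25 = 60
σ = (2, 1, 3, 0): (-5) + 19 + 18 + 19 = 51
σ = (2, 3, 0, 1): (-5) + (-4) + 21 + 7 = 19
σ = (2, 3, 1, 0): (-5) + (-4) + 30 + 19 = 40
σ = (3, 0, 1, 2): (-7) + 10 + 30 + (-3) = 30
σ = (3, 0, 2, 1): (-7) + 10 + 29 + 7 = 39
σ = (3, 1, 0, 2): (-7) + 19 + 21 + (-3) = 30
σ = (3, 1, 2, 0): (-7) + 19 + 29 + 19 = 60
σ = (3, 2, 0, 1): (-7) + 5 + 21 + 7 = 26
σ = (3, 2, 1, 0): (-7) + 5 + 30 + 19 = 47
Optimal value attained by: σ = (0, 3, 1, 2).
Answer: det⊕(C) = 16; verdict: NONSINGULAR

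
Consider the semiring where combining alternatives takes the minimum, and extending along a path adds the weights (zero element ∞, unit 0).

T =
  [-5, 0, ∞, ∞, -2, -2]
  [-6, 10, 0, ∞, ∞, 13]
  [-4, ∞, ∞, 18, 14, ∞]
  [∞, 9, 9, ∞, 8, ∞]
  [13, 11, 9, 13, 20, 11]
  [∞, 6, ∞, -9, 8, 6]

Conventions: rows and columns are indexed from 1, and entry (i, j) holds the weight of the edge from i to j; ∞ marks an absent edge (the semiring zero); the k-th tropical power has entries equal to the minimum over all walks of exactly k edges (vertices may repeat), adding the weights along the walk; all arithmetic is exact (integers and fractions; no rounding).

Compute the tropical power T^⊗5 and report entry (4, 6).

T^⊗2:
  [-10, -5, 0, -11, -7, -7]
  [-11, -6, 10, 4, -8, -8]
  [-9, -4, 23, 27, -6, -6]
  [3, 19, 9, 21, 23, 19]
  [5, 13, 11, 2, 11, 11]
  [0, 0, 0, -3, -1, 12]
T^⊗3:
  [-15, -10, -5, -16, -12, -12]
  [-16, -11, -6, -17, -13, -13]
  [-14, -9, -4, -15, -11, -11]
  [-2, 3, 19, 10, 1, 1]
  [0, 5, 11, 2, 3, 3]
  [-6, 0, 0, 3, -2, -2]
T^⊗4:
  [-20, -15, -10, -21, -17, -17]
  [-21, -16, -11, -22, -18, -18]
  [-19, -14, -9, -20, -16, -16]
  [-7, -2, 3, -8, -4, -4]
  [-5, 0, 5, -6, -2, -2]
  [-11, -6, 0, -11, -8, -8]
T^⊗5:
  [-25, -20, -15, -26, -22, -22]
  [-26, -21, -16, -27, -23, -23]
  [-24, -19, -14, -25, -21, -21]
  [-12, -7, -2, -13, -9, -9]
  [-10, -5, 0, -11, -7, -7]
  [-16, -11, -6, -17, -13, -13]
Key observation: the optimum is the walk 4->2->1->1->1->6, with weight 9 + (-6) + (-5) + (-5) + (-2) = -9.
Optimal value attained by: walk 4->2->1->1->1->6.
Answer: (T^⊗5)[4][6] = -9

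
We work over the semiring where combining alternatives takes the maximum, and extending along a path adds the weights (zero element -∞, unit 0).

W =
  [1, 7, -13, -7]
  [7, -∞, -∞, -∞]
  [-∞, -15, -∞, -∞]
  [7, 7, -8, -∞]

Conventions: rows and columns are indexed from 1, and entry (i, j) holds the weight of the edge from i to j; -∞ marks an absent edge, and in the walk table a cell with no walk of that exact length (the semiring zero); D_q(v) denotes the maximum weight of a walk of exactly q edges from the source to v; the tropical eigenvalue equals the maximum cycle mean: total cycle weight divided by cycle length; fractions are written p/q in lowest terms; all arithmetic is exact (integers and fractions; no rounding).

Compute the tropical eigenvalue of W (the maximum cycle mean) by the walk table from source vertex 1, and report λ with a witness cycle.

q=0: [0, -∞, -∞, -∞]
q=1: [1, 7, -13, -7]
q=2: [14, 8, -12, -6]
q=3: [15, 21, 1, 7]
q=4: [28, 22, 2, 8]
Optimal cycle mean attained by: cycle 1->2->1, total 7 + 7, length 2.
Answer: λ = 7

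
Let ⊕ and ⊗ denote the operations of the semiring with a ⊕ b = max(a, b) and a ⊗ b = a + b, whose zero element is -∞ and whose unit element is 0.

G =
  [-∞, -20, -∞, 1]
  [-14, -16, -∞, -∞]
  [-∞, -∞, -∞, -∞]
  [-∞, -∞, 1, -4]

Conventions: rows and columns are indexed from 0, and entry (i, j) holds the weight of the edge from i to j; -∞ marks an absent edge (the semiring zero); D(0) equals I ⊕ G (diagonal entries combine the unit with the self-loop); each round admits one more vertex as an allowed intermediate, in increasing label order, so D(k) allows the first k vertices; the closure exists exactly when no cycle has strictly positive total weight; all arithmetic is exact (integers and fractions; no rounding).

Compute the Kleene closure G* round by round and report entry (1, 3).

D(0):
  [0, -20, -∞, 1]
  [-14, 0, -∞, -∞]
  [-∞, -∞, 0, -∞]
  [-∞, -∞, 1, 0]
D(1):
  [0, -20, -∞, 1]
  [-14, 0, -∞, -13]
  [-∞, -∞, 0, -∞]
  [-∞, -∞, 1, 0]
D(2):
  [0, -20, -∞, 1]
  [-14, 0, -∞, -13]
  [-∞, -∞, 0, -∞]
  [-∞, -∞, 1, 0]
D(3):
  [0, -20, -∞, 1]
  [-14, 0, -∞, -13]
  [-∞, -∞, 0, -∞]
  [-∞, -∞, 1, 0]
D(4):
  [0, -20, 2, 1]
  [-14, 0, -12, -13]
  [-∞, -∞, 0, -∞]
  [-∞, -∞, 1, 0]
Answer: G*[1][3] = -13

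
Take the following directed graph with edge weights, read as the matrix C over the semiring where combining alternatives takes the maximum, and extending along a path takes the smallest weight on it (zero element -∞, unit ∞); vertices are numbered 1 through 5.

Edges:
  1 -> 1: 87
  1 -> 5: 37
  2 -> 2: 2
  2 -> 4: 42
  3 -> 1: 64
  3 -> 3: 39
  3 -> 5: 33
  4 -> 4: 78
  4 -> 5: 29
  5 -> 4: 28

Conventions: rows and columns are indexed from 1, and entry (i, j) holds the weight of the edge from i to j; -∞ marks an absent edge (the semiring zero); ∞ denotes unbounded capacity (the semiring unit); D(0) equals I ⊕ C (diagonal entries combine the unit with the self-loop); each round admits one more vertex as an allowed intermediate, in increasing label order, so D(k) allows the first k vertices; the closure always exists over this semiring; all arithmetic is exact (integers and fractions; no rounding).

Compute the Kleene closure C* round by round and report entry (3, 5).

D(0):
  [∞, -∞, -∞, -∞, 37]
  [-∞, ∞, -∞, 42, -∞]
  [64, -∞, ∞, -∞, 33]
  [-∞, -∞, -∞, ∞, 29]
  [-∞, -∞, -∞, 28, ∞]
D(1):
  [∞, -∞, -∞, -∞, 37]
  [-∞, ∞, -∞, 42, -∞]
  [64, -∞, ∞, -∞, 37]
  [-∞, -∞, -∞, ∞, 29]
  [-∞, -∞, -∞, 28, ∞]
D(2):
  [∞, -∞, -∞, -∞, 37]
  [-∞, ∞, -∞, 42, -∞]
  [64, -∞, ∞, -∞, 37]
  [-∞, -∞, -∞, ∞, 29]
  [-∞, -∞, -∞, 28, ∞]
D(3):
  [∞, -∞, -∞, -∞, 37]
  [-∞, ∞, -∞, 42, -∞]
  [64, -∞, ∞, -∞, 37]
  [-∞, -∞, -∞, ∞, 29]
  [-∞, -∞, -∞, 28, ∞]
D(4):
  [∞, -∞, -∞, -∞, 37]
  [-∞, ∞, -∞, 42, 29]
  [64, -∞, ∞, -∞, 37]
  [-∞, -∞, -∞, ∞, 29]
  [-∞, -∞, -∞, 28, ∞]
D(5):
  [∞, -∞, -∞, 28, 37]
  [-∞, ∞, -∞, 42, 29]
  [64, -∞, ∞, 28, 37]
  [-∞, -∞, -∞, ∞, 29]
  [-∞, -∞, -∞, 28, ∞]
Answer: C*[3][5] = 37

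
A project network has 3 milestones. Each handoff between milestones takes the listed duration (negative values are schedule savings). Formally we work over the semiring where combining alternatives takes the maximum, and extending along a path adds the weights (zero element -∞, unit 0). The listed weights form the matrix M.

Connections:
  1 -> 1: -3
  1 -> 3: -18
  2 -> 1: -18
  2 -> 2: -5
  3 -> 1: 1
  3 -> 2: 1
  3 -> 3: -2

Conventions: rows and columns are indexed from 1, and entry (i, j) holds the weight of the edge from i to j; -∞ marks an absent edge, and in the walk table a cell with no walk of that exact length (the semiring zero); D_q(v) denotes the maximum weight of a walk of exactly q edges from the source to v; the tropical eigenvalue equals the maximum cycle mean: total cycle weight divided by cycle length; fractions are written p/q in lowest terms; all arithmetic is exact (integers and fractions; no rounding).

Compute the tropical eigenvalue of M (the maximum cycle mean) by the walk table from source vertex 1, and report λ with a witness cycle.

q=0: [0, -∞, -∞]
q=1: [-3, -∞, -18]
q=2: [-6, -17, -20]
q=3: [-9, -19, -22]
Optimal cycle mean attained by: cycle 3->3, total (-2), length 1.
Answer: λ = -2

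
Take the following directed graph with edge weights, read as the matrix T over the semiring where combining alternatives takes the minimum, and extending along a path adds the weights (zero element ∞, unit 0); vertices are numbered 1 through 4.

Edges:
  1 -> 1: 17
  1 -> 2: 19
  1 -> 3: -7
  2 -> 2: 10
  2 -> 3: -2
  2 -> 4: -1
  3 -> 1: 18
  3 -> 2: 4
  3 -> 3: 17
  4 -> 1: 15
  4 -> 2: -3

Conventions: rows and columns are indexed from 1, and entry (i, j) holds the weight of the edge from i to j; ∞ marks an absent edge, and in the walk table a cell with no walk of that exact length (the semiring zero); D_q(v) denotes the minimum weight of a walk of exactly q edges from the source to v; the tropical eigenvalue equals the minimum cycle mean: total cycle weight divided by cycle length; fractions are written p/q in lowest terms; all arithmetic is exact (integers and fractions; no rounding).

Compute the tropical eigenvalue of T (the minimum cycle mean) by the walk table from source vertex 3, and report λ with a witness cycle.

q=0: [∞, ∞, 0, ∞]
q=1: [18, 4, 17, ∞]
q=2: [35, 14, 2, 3]
q=3: [18, 0, 12, 13]
q=4: [28, 10, -2, -1]
Optimal cycle mean attained by: cycle 2->4->2, total (-1) + (-3), length 2.
Answer: λ = -2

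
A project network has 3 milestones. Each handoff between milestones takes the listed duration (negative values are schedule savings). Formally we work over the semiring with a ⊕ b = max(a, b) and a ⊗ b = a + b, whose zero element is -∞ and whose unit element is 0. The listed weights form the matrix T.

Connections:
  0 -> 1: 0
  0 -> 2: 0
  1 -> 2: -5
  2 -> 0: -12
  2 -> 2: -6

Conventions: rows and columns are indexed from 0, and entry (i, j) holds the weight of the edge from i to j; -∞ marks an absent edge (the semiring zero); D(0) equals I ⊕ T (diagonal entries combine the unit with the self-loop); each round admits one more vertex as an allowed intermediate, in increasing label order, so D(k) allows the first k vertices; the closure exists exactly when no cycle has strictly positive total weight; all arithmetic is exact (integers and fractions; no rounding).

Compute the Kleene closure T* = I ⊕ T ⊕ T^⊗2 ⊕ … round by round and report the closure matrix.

D(0):
  [0, 0, 0]
  [-∞, 0, -5]
  [-12, -∞, 0]
D(1):
  [0, 0, 0]
  [-∞, 0, -5]
  [-12, -12, 0]
D(2):
  [0, 0, 0]
  [-∞, 0, -5]
  [-12, -12, 0]
D(3):
  [0, 0, 0]
  [-17, 0, -5]
  [-12, -12, 0]
Answer: T* = [[0, 0, 0], [-17, 0, -5], [-12, -12, 0]]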